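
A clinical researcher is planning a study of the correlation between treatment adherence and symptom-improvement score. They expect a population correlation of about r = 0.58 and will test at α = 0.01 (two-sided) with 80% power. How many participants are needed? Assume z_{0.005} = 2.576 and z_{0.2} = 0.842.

Fisher's z: C = ½·ln((1+r)/(1−r)) = ½·ln(3.7619) = 0.6625.
n = ((z_{α/2} + z_β)/C)² + 3.
(2.576 + 0.842) / 0.6625 = 3.418 / 0.6625 = 5.159.
n = 5.159² + 3 = 26.62 + 3 = 29.6.
Round up.

n = 30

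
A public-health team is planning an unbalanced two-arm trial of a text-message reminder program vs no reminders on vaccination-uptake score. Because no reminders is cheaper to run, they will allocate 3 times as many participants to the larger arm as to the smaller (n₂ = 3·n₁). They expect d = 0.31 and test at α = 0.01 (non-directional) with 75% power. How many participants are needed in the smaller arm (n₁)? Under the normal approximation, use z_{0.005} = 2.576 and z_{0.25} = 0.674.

With allocation ratio k = n₂/n₁ = 3, Var(x̄₁−x̄₂) = σ²(1/n₁ + 1/(k·n₁)) = σ²·(k+1)/(k·n₁).
So n₁ = (1 + 1/k)·((z_{α/2} + z_β)/d)² = 1.333 × (3.250/0.31)².
n₁ = 1.333 × 109.91 = 146.5.
Round up: n₁ = 147, giving n₂ = 3 × 147 = 441.

n₁ = 147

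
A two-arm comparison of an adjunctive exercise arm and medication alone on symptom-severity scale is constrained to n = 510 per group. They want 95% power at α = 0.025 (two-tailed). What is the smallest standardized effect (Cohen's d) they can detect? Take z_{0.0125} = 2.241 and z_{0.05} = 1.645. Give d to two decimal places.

d_min ≈ 0.24

For two independent groups of n = 510 each: d_min = (z_{α/2} + z_β)·√(2/n).
z-sum = 2.241 + 1.645 = 3.886.
d_min = 3.886 × √(2/510) = 3.886 × 0.0626 = 0.243.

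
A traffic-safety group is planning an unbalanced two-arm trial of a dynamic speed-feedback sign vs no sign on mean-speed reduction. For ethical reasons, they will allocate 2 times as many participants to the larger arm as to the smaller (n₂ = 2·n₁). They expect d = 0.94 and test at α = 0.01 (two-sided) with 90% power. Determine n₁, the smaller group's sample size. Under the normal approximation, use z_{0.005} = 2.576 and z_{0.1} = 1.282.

n₁ = 26

With allocation ratio k = n₂/n₁ = 2, Var(x̄₁−x̄₂) = σ²(1/n₁ + 1/(k·n₁)) = σ²·(k+1)/(k·n₁).
So n₁ = (1 + 1/k)·((z_{α/2} + z_β)/d)² = 1.500 × (3.858/0.94)².
n₁ = 1.500 × 16.84 = 25.3.
Round up: n₁ = 26, giving n₂ = 2 × 26 = 52.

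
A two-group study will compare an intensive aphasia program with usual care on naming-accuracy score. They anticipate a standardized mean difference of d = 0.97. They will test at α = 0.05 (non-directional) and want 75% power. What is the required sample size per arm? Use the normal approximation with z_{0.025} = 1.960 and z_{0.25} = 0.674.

For two independent groups with equal n: n = 2·((z_{α/2} + z_β) / d)².
z_{α/2} + z_β = 1.960 + 0.674 = 2.634.
n = 2 × (2.634 / 0.97)² = 2 × 2.715² = 2 × 7.37 = 14.7.
Round up to the next whole participant.

n = 15 per group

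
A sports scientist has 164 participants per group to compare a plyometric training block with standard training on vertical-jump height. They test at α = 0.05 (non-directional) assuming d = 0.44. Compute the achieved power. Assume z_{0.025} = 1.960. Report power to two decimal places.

For two equal groups, power = Φ(d·√(n/2) − z_{α/2}).
d·√(n/2) = 0.44 × √(164/2) = 0.44 × 9.055 = 3.984.
z_β = 3.984 − 1.960 = 2.024.
Power = Φ(2.024) = 0.979.

power ≈ 0.98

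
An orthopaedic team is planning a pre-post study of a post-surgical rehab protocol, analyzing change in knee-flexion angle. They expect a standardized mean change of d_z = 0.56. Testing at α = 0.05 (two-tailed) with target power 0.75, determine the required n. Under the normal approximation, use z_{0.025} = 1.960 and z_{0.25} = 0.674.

For a paired (one-sample on differences) test: n = ((z_{α/2} + z_β) / d)².
z_{α/2} + z_β = 1.960 + 0.674 = 2.634.
n = (2.634 / 0.56)² = 4.704² = 22.12.
Round up.

n = 23 pairs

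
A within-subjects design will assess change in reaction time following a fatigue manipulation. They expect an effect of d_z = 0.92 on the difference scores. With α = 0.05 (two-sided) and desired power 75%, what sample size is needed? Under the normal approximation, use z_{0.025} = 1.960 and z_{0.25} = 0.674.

n = 9 pairs

For a paired (one-sample on differences) test: n = ((z_{α/2} + z_β) / d)².
z_{α/2} + z_β = 1.960 + 0.674 = 2.634.
n = (2.634 / 0.92)² = 2.863² = 8.20.
Round up.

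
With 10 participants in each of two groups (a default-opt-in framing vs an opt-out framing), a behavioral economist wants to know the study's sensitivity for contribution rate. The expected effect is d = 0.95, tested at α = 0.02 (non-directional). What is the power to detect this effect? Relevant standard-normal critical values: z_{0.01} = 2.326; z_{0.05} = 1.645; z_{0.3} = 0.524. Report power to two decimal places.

For two equal groups, power = Φ(d·√(n/2) − z_{α/2}).
d·√(n/2) = 0.95 × √(10/2) = 0.95 × 2.236 = 2.124.
z_β = 2.124 − 2.326 = -0.202.
Power = Φ(-0.202) = 0.420.

power ≈ 0.42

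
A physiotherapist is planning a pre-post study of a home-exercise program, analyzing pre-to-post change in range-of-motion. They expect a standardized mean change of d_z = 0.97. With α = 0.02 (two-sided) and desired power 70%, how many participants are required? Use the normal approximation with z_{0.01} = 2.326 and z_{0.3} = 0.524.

n = 9 pairs

For a paired (one-sample on differences) test: n = ((z_{α/2} + z_β) / d)².
z_{α/2} + z_β = 2.326 + 0.524 = 2.850.
n = (2.850 / 0.97)² = 2.938² = 8.63.
Round up.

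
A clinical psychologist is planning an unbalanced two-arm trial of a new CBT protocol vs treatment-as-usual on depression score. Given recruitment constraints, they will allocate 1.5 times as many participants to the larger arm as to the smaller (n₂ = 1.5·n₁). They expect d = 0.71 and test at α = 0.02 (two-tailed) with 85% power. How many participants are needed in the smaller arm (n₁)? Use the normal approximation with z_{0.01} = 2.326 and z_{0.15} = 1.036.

With allocation ratio k = n₂/n₁ = 1.5, Var(x̄₁−x̄₂) = σ²(1/n₁ + 1/(k·n₁)) = σ²·(k+1)/(k·n₁).
So n₁ = (1 + 1/k)·((z_{α/2} + z_β)/d)² = 1.667 × (3.362/0.71)².
n₁ = 1.667 × 22.42 = 37.4.
Round up: n₁ = 38, giving n₂ = 1.5 × 38 = 57.

n₁ = 38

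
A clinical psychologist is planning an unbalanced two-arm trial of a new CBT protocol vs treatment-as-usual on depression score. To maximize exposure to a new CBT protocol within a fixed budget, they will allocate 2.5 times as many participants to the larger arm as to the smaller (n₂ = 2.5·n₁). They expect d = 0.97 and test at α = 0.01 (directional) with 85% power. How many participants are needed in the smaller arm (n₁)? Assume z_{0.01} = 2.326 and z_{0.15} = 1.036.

n₁ = 17

With allocation ratio k = n₂/n₁ = 2.5, Var(x̄₁−x̄₂) = σ²(1/n₁ + 1/(k·n₁)) = σ²·(k+1)/(k·n₁).
So n₁ = (1 + 1/k)·((z_{α} + z_β)/d)² = 1.400 × (3.362/0.97)².
n₁ = 1.400 × 12.01 = 16.8.
Round up: n₁ = 17, giving n₂ = ⌈2.5 × 17⌉ = ⌈42.5⌉ = 43.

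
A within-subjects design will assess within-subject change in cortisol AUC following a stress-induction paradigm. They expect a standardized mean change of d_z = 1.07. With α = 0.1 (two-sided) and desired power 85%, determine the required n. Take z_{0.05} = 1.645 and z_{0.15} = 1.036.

n = 7 pairs

For a paired (one-sample on differences) test: n = ((z_{α/2} + z_β) / d)².
z_{α/2} + z_β = 1.645 + 1.036 = 2.681.
n = (2.681 / 1.07)² = 2.506² = 6.28.
Round up.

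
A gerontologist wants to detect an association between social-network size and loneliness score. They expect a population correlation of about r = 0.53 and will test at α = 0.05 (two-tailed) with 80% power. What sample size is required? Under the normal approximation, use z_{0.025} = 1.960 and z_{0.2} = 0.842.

Fisher's z: C = ½·ln((1+r)/(1−r)) = ½·ln(3.2553) = 0.5901.
n = ((z_{α/2} + z_β)/C)² + 3.
(1.960 + 0.842) / 0.5901 = 2.802 / 0.5901 = 4.748.
n = 4.748² + 3 = 22.55 + 3 = 25.5.
Round up.

n = 26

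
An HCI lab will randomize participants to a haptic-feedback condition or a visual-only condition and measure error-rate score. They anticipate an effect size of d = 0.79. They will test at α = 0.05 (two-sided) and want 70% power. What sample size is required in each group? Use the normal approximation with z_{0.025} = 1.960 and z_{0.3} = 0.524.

n = 20 per group

For two independent groups with equal n: n = 2·((z_{α/2} + z_β) / d)².
z_{α/2} + z_β = 1.960 + 0.524 = 2.484.
n = 2 × (2.484 / 0.79)² = 2 × 3.144² = 2 × 9.89 = 19.8.
Round up to the next whole participant.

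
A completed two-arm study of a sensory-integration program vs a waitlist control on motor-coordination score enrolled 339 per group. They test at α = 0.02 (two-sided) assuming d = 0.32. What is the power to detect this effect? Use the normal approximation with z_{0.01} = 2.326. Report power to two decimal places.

power ≈ 0.97

For two equal groups, power = Φ(d·√(n/2) − z_{α/2}).
d·√(n/2) = 0.32 × √(339/2) = 0.32 × 13.019 = 4.166.
z_β = 4.166 − 2.326 = 1.840.
Power = Φ(1.840) = 0.967.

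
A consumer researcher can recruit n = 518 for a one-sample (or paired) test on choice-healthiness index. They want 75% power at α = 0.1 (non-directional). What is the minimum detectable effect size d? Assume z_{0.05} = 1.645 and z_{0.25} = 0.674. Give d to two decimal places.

d_min ≈ 0.10

For a single sample (or paired design) of n = 518: d_min = (z_{α/2} + z_β)/√n.
z-sum = 1.645 + 0.674 = 2.319.
d_min = 2.319 / √518 = 2.319 / 22.760 = 0.102.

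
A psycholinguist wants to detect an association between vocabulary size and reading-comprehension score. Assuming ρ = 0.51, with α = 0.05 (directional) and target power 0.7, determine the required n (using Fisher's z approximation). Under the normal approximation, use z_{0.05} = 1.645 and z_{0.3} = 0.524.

Fisher's z: C = ½·ln((1+r)/(1−r)) = ½·ln(3.0816) = 0.5627.
n = ((z_{α} + z_β)/C)² + 3.
(1.645 + 0.524) / 0.5627 = 2.169 / 0.5627 = 3.855.
n = 3.855² + 3 = 14.86 + 3 = 17.9.
Round up.

n = 18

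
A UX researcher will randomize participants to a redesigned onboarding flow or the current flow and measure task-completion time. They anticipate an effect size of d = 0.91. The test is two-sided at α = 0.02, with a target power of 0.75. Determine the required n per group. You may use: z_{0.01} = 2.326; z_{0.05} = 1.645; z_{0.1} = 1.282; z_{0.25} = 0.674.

n = 22 per group

For two independent groups with equal n: n = 2·((z_{α/2} + z_β) / d)².
z_{α/2} + z_β = 2.326 + 0.674 = 3.000.
n = 2 × (3.000 / 0.91)² = 2 × 3.297² = 2 × 10.87 = 21.7.
Round up to the next whole participant.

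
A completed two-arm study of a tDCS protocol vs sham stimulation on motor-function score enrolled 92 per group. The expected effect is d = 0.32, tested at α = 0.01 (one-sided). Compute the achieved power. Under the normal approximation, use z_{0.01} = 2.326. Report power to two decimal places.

For two equal groups, power = Φ(d·√(n/2) − z_{α}).
d·√(n/2) = 0.32 × √(92/2) = 0.32 × 6.782 = 2.170.
z_β = 2.170 − 2.326 = -0.156.
Power = Φ(-0.156) = 0.438.

power ≈ 0.44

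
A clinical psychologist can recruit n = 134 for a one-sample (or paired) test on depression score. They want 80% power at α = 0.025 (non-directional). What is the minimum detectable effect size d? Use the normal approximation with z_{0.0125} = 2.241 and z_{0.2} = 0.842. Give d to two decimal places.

d_min ≈ 0.27

For a single sample (or paired design) of n = 134: d_min = (z_{α/2} + z_β)/√n.
z-sum = 2.241 + 0.842 = 3.083.
d_min = 3.083 / √134 = 3.083 / 11.576 = 0.266.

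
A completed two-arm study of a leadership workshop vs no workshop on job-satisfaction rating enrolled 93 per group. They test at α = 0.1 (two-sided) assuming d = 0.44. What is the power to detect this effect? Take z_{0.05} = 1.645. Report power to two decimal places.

For two equal groups, power = Φ(d·√(n/2) − z_{α/2}).
d·√(n/2) = 0.44 × √(93/2) = 0.44 × 6.819 = 3.000.
z_β = 3.000 − 1.645 = 1.355.
Power = Φ(1.355) = 0.912.

power ≈ 0.91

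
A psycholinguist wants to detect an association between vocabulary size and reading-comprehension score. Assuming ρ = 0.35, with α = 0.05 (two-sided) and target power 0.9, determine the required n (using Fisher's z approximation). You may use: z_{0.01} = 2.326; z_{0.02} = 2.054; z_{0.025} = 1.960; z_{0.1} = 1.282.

n = 82

Fisher's z: C = ½·ln((1+r)/(1−r)) = ½·ln(2.0769) = 0.3654.
n = ((z_{α/2} + z_β)/C)² + 3.
(1.960 + 1.282) / 0.3654 = 3.242 / 0.3654 = 8.872.
n = 8.872² + 3 = 78.72 + 3 = 81.7.
Round up.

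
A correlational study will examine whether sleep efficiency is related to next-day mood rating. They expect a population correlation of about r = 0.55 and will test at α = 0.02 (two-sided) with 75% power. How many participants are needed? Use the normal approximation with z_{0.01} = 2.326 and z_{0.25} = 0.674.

Fisher's z: C = ½·ln((1+r)/(1−r)) = ½·ln(3.4444) = 0.6184.
n = ((z_{α/2} + z_β)/C)² + 3.
(2.326 + 0.674) / 0.6184 = 3.000 / 0.6184 = 4.851.
n = 4.851² + 3 = 23.53 + 3 = 26.5.
Round up.

n = 27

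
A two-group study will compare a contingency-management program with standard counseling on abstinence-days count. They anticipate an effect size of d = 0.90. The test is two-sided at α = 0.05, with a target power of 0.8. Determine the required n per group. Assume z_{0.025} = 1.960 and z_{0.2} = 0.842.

For two independent groups with equal n: n = 2·((z_{α/2} + z_β) / d)².
z_{α/2} + z_β = 1.960 + 0.842 = 2.802.
n = 2 × (2.802 / 0.90)² = 2 × 3.113² = 2 × 9.69 = 19.4.
Round up to the next whole participant.

n = 20 per group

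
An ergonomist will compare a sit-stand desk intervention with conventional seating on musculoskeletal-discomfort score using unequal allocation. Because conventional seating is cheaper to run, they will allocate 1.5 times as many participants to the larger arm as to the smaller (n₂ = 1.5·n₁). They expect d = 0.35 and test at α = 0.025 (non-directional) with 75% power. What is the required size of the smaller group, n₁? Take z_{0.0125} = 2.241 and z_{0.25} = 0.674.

With allocation ratio k = n₂/n₁ = 1.5, Var(x̄₁−x̄₂) = σ²(1/n₁ + 1/(k·n₁)) = σ²·(k+1)/(k·n₁).
So n₁ = (1 + 1/k)·((z_{α/2} + z_β)/d)² = 1.667 × (2.915/0.35)².
n₁ = 1.667 × 69.37 = 115.6.
Round up: n₁ = 116, giving n₂ = 1.5 × 116 = 174.

n₁ = 116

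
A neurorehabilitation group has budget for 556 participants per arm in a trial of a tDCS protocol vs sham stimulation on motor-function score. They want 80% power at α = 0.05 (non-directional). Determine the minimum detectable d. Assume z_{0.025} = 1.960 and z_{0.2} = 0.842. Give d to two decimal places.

d_min ≈ 0.17

For two independent groups of n = 556 each: d_min = (z_{α/2} + z_β)·√(2/n).
z-sum = 1.960 + 0.842 = 2.802.
d_min = 2.802 × √(2/556) = 2.802 × 0.0600 = 0.168.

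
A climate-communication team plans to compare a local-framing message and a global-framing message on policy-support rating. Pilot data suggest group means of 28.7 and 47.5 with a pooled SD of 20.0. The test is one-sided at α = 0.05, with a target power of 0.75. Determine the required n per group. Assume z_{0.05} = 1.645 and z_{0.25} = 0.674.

n = 13 per group

Cohen's d = |M₁ − M₂| / SD_pooled = |28.7 − 47.5| / 20.0 = 18.8 / 20.0 = 0.940.
For two independent groups with equal n: n = 2·((z_{α} + z_β) / d)².
z_{α} + z_β = 1.645 + 0.674 = 2.319.
n = 2 × (2.319 / 0.940)² = 2 × 2.467² = 2 × 6.09 = 12.2.
Round up to the next whole participant.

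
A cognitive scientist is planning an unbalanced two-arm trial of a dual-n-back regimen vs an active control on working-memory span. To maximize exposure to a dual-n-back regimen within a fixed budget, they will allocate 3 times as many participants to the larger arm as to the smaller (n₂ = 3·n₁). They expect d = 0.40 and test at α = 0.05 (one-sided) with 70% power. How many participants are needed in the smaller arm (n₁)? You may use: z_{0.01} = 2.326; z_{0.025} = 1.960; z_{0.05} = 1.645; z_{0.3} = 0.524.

With allocation ratio k = n₂/n₁ = 3, Var(x̄₁−x̄₂) = σ²(1/n₁ + 1/(k·n₁)) = σ²·(k+1)/(k·n₁).
So n₁ = (1 + 1/k)·((z_{α} + z_β)/d)² = 1.333 × (2.169/0.40)².
n₁ = 1.333 × 29.40 = 39.2.
Round up: n₁ = 40, giving n₂ = 3 × 40 = 120.

n₁ = 40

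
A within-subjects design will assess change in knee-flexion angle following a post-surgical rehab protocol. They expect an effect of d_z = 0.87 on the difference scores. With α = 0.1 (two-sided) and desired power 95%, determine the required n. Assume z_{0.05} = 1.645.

n = 15 pairs

For a paired (one-sample on differences) test: n = ((z_{α/2} + z_β) / d)².
z_{α/2} + z_β = 1.645 + 1.645 = 3.290.
n = (3.290 / 0.87)² = 3.782² = 14.30.
Round up.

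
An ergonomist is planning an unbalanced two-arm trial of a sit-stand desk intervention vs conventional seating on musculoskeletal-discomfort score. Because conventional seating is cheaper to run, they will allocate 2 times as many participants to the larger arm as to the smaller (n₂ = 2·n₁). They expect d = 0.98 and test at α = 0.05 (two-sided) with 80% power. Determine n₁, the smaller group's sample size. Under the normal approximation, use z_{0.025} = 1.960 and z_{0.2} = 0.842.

n₁ = 13

With allocation ratio k = n₂/n₁ = 2, Var(x̄₁−x̄₂) = σ²(1/n₁ + 1/(k·n₁)) = σ²·(k+1)/(k·n₁).
So n₁ = (1 + 1/k)·((z_{α/2} + z_β)/d)² = 1.500 × (2.802/0.98)².
n₁ = 1.500 × 8.17 = 12.3.
Round up: n₁ = 13, giving n₂ = 2 × 13 = 26.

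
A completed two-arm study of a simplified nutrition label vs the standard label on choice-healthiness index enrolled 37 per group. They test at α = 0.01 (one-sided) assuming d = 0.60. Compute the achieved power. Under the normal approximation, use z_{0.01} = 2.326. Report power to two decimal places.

power ≈ 0.60

For two equal groups, power = Φ(d·√(n/2) − z_{α}).
d·√(n/2) = 0.60 × √(37/2) = 0.60 × 4.301 = 2.581.
z_β = 2.581 − 2.326 = 0.255.
Power = Φ(0.255) = 0.601.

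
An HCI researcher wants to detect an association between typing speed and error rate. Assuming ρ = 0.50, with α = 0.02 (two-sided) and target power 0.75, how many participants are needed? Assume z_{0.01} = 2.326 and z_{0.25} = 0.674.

n = 33

Fisher's z: C = ½·ln((1+r)/(1−r)) = ½·ln(3.0000) = 0.5493.
n = ((z_{α/2} + z_β)/C)² + 3.
(2.326 + 0.674) / 0.5493 = 3.000 / 0.5493 = 5.461.
n = 5.461² + 3 = 29.83 + 3 = 32.8.
Round up.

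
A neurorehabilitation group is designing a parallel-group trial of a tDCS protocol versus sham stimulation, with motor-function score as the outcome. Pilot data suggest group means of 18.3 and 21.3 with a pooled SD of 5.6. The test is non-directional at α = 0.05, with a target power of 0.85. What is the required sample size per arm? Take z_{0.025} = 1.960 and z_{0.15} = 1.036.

Cohen's d = |M₁ − M₂| / SD_pooled = |18.3 − 21.3| / 5.6 = 3.0 / 5.6 = 0.536.
For two independent groups with equal n: n = 2·((z_{α/2} + z_β) / d)².
z_{α/2} + z_β = 1.960 + 1.036 = 2.996.
n = 2 × (2.996 / 0.536)² = 2 × 5.590² = 2 × 31.24 = 62.5.
Round up to the next whole participant.

n = 63 per group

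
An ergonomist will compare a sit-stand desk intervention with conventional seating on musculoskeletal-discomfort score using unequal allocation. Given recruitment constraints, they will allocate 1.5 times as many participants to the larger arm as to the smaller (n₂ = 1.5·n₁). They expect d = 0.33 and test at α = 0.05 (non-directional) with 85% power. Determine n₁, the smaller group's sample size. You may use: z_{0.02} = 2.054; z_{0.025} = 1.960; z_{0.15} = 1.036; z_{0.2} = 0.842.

n₁ = 138

With allocation ratio k = n₂/n₁ = 1.5, Var(x̄₁−x̄₂) = σ²(1/n₁ + 1/(k·n₁)) = σ²·(k+1)/(k·n₁).
So n₁ = (1 + 1/k)·((z_{α/2} + z_β)/d)² = 1.667 × (2.996/0.33)².
n₁ = 1.667 × 82.42 = 137.4.
Round up: n₁ = 138, giving n₂ = 1.5 × 138 = 207.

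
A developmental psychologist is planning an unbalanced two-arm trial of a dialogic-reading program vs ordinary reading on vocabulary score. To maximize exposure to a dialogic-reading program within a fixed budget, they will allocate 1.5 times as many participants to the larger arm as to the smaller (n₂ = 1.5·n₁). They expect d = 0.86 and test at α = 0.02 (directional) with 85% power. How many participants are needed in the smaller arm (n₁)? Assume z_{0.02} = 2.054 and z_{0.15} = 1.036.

With allocation ratio k = n₂/n₁ = 1.5, Var(x̄₁−x̄₂) = σ²(1/n₁ + 1/(k·n₁)) = σ²·(k+1)/(k·n₁).
So n₁ = (1 + 1/k)·((z_{α} + z_β)/d)² = 1.667 × (3.090/0.86)².
n₁ = 1.667 × 12.91 = 21.5.
Round up: n₁ = 22, giving n₂ = 1.5 × 22 = 33.

n₁ = 22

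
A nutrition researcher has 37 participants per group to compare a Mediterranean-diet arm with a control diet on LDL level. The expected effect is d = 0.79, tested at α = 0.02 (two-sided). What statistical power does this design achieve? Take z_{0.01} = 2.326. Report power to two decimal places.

For two equal groups, power = Φ(d·√(n/2) − z_{α/2}).
d·√(n/2) = 0.79 × √(37/2) = 0.79 × 4.301 = 3.398.
z_β = 3.398 − 2.326 = 1.072.
Power = Φ(1.072) = 0.858.

power ≈ 0.86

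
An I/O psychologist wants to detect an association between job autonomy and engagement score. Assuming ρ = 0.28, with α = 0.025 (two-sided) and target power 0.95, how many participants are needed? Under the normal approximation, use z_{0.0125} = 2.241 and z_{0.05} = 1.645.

n = 186

Fisher's z: C = ½·ln((1+r)/(1−r)) = ½·ln(1.7778) = 0.2877.
n = ((z_{α/2} + z_β)/C)² + 3.
(2.241 + 1.645) / 0.2877 = 3.886 / 0.2877 = 13.507.
n = 13.507² + 3 = 182.44 + 3 = 185.4.
Round up.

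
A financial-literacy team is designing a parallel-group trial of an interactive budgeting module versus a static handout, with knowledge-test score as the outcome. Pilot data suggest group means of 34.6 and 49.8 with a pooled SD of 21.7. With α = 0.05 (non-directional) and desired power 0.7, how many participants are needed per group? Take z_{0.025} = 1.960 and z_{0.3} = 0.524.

Cohen's d = |M₁ − M₂| / SD_pooled = |34.6 − 49.8| / 21.7 = 15.2 / 21.7 = 0.700.
For two independent groups with equal n: n = 2·((z_{α/2} + z_β) / d)².
z_{α/2} + z_β = 1.960 + 0.524 = 2.484.
n = 2 × (2.484 / 0.700)² = 2 × 3.549² = 2 × 12.59 = 25.2.
Round up to the next whole participant.

n = 26 per group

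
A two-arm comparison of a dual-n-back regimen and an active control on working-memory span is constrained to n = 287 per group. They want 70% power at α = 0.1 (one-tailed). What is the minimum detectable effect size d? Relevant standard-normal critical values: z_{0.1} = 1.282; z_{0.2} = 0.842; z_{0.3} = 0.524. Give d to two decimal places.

d_min ≈ 0.15

For two independent groups of n = 287 each: d_min = (z_{α} + z_β)·√(2/n).
z-sum = 1.282 + 0.524 = 1.806.
d_min = 1.806 × √(2/287) = 1.806 × 0.0835 = 0.151.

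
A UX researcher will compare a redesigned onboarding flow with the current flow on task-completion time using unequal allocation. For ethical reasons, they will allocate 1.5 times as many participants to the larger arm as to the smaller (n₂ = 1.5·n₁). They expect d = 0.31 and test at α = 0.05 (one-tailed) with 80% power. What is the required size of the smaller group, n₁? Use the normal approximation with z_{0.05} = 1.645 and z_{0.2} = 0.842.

n₁ = 108

With allocation ratio k = n₂/n₁ = 1.5, Var(x̄₁−x̄₂) = σ²(1/n₁ + 1/(k·n₁)) = σ²·(k+1)/(k·n₁).
So n₁ = (1 + 1/k)·((z_{α} + z_β)/d)² = 1.667 × (2.487/0.31)².
n₁ = 1.667 × 64.36 = 107.3.
Round up: n₁ = 108, giving n₂ = 1.5 × 108 = 162.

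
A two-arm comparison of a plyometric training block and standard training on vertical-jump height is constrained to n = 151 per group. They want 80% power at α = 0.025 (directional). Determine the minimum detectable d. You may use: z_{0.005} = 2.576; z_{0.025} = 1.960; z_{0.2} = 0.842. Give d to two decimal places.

d_min ≈ 0.32

For two independent groups of n = 151 each: d_min = (z_{α} + z_β)·√(2/n).
z-sum = 1.960 + 0.842 = 2.802.
d_min = 2.802 × √(2/151) = 2.802 × 0.1151 = 0.322.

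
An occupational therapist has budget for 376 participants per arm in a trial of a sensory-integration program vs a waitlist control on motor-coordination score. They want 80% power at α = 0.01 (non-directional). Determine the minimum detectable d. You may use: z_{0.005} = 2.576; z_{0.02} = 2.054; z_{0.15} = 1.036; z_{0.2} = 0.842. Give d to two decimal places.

d_min ≈ 0.25

For two independent groups of n = 376 each: d_min = (z_{α/2} + z_β)·√(2/n).
z-sum = 2.576 + 0.842 = 3.418.
d_min = 3.418 × √(2/376) = 3.418 × 0.0729 = 0.249.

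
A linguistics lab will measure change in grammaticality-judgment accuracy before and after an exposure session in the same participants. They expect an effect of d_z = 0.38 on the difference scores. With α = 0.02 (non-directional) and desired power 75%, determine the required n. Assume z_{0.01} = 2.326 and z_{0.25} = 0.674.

n = 63 pairs

For a paired (one-sample on differences) test: n = ((z_{α/2} + z_β) / d)².
z_{α/2} + z_β = 2.326 + 0.674 = 3.000.
n = (3.000 / 0.38)² = 7.895² = 62.33.
Round up.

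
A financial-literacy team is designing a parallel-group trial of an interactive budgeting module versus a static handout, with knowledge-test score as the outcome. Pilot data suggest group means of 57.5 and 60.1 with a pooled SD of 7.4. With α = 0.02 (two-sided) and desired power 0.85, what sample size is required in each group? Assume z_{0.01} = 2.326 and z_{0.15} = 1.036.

Cohen's d = |M₁ − M₂| / SD_pooled = |57.5 − 60.1| / 7.4 = 2.6 / 7.4 = 0.351.
For two independent groups with equal n: n = 2·((z_{α/2} + z_β) / d)².
z_{α/2} + z_β = 2.326 + 1.036 = 3.362.
n = 2 × (3.362 / 0.351)² = 2 × 9.578² = 2 × 91.74 = 183.5.
Round up to the next whole participant.

n = 184 per group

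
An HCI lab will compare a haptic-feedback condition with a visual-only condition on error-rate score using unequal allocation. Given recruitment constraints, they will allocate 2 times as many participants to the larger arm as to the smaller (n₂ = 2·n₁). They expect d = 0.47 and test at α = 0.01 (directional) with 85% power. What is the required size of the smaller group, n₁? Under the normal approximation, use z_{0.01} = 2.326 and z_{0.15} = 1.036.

n₁ = 77

With allocation ratio k = n₂/n₁ = 2, Var(x̄₁−x̄₂) = σ²(1/n₁ + 1/(k·n₁)) = σ²·(k+1)/(k·n₁).
So n₁ = (1 + 1/k)·((z_{α} + z_β)/d)² = 1.500 × (3.362/0.47)².
n₁ = 1.500 × 51.17 = 76.8.
Round up: n₁ = 77, giving n₂ = 2 × 77 = 154.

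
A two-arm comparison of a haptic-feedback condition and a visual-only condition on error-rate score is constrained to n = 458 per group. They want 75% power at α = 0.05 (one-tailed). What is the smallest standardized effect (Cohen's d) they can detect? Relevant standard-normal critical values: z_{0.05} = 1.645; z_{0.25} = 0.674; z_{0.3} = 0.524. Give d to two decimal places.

d_min ≈ 0.15

For two independent groups of n = 458 each: d_min = (z_{α} + z_β)·√(2/n).
z-sum = 1.645 + 0.674 = 2.319.
d_min = 2.319 × √(2/458) = 2.319 × 0.0661 = 0.153.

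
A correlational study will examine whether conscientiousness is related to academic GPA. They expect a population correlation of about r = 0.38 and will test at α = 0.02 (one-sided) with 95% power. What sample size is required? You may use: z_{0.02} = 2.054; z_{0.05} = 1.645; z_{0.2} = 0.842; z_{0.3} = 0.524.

n = 89

Fisher's z: C = ½·ln((1+r)/(1−r)) = ½·ln(2.2258) = 0.4001.
n = ((z_{α} + z_β)/C)² + 3.
(2.054 + 1.645) / 0.4001 = 3.699 / 0.4001 = 9.245.
n = 9.245² + 3 = 85.47 + 3 = 88.5.
Round up.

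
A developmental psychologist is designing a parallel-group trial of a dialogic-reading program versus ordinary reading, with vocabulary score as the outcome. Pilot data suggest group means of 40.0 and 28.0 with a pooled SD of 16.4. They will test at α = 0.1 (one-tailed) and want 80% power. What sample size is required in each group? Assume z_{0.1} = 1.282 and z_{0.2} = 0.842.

n = 17 per group

Cohen's d = |M₁ − M₂| / SD_pooled = |40.0 − 28.0| / 16.4 = 12.0 / 16.4 = 0.732.
For two independent groups with equal n: n = 2·((z_{α} + z_β) / d)².
z_{α} + z_β = 1.282 + 0.842 = 2.124.
n = 2 × (2.124 / 0.732)² = 2 × 2.902² = 2 × 8.42 = 16.8.
Round up to the next whole participant.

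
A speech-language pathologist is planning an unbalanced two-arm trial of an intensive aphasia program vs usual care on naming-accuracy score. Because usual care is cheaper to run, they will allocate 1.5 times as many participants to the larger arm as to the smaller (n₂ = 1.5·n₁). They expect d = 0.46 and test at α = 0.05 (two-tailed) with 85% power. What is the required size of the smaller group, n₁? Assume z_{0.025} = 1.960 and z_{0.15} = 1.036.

With allocation ratio k = n₂/n₁ = 1.5, Var(x̄₁−x̄₂) = σ²(1/n₁ + 1/(k·n₁)) = σ²·(k+1)/(k·n₁).
So n₁ = (1 + 1/k)·((z_{α/2} + z_β)/d)² = 1.667 × (2.996/0.46)².
n₁ = 1.667 × 42.42 = 70.7.
Round up: n₁ = 71, giving n₂ = ⌈1.5 × 71⌉ = ⌈106.5⌉ = 107.

n₁ = 71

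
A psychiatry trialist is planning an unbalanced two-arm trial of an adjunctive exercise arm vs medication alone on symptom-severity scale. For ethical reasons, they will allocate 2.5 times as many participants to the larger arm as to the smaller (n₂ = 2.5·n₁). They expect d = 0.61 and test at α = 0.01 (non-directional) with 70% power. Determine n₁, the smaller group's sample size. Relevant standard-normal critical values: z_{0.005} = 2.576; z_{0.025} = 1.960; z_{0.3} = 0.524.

With allocation ratio k = n₂/n₁ = 2.5, Var(x̄₁−x̄₂) = σ²(1/n₁ + 1/(k·n₁)) = σ²·(k+1)/(k·n₁).
So n₁ = (1 + 1/k)·((z_{α/2} + z_β)/d)² = 1.400 × (3.100/0.61)².
n₁ = 1.400 × 25.83 = 36.2.
Round up: n₁ = 37, giving n₂ = ⌈2.5 × 37⌉ = ⌈92.5⌉ = 93.

n₁ = 37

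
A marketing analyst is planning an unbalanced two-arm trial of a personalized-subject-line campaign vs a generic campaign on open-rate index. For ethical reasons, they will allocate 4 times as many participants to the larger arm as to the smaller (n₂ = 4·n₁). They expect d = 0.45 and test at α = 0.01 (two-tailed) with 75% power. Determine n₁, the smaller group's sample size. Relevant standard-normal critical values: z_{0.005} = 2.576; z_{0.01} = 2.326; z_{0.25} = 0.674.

n₁ = 66

With allocation ratio k = n₂/n₁ = 4, Var(x̄₁−x̄₂) = σ²(1/n₁ + 1/(k·n₁)) = σ²·(k+1)/(k·n₁).
So n₁ = (1 + 1/k)·((z_{α/2} + z_β)/d)² = 1.250 × (3.250/0.45)².
n₁ = 1.250 × 52.16 = 65.2.
Round up: n₁ = 66, giving n₂ = 4 × 66 = 264.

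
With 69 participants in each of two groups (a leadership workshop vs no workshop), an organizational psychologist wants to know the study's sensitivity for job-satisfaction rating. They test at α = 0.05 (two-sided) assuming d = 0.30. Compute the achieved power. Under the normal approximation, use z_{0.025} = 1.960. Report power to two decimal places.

power ≈ 0.42

For two equal groups, power = Φ(d·√(n/2) − z_{α/2}).
d·√(n/2) = 0.30 × √(69/2) = 0.30 × 5.874 = 1.762.
z_β = 1.762 − 1.960 = -0.198.
Power = Φ(-0.198) = 0.422.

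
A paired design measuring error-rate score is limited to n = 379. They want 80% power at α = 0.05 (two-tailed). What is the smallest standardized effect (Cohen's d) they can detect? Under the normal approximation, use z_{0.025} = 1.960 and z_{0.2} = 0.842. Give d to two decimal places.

d_min ≈ 0.14

For a single sample (or paired design) of n = 379: d_min = (z_{α/2} + z_β)/√n.
z-sum = 1.960 + 0.842 = 2.802.
d_min = 2.802 / √379 = 2.802 / 19.468 = 0.144.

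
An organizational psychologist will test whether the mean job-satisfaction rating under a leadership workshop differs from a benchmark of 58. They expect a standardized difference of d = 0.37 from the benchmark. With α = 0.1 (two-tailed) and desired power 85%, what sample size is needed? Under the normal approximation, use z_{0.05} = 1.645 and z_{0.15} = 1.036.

For a one-sample test: n = ((z_{α/2} + z_β) / d)².
z_{α/2} + z_β = 1.645 + 1.036 = 2.681.
n = (2.681 / 0.37)² = 7.246² = 52.50.
Round up.

n = 53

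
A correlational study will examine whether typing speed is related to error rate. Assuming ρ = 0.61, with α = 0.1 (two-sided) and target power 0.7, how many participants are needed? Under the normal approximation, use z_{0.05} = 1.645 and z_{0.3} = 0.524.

n = 13

Fisher's z: C = ½·ln((1+r)/(1−r)) = ½·ln(4.1282) = 0.7089.
n = ((z_{α/2} + z_β)/C)² + 3.
(1.645 + 0.524) / 0.7089 = 2.169 / 0.7089 = 3.060.
n = 3.060² + 3 = 9.36 + 3 = 12.4.
Round up.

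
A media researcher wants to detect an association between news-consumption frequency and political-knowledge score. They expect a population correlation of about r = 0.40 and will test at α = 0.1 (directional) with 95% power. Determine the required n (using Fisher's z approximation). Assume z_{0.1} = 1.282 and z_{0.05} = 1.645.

n = 51

Fisher's z: C = ½·ln((1+r)/(1−r)) = ½·ln(2.3333) = 0.4236.
n = ((z_{α} + z_β)/C)² + 3.
(1.282 + 1.645) / 0.4236 = 2.927 / 0.4236 = 6.910.
n = 6.910² + 3 = 47.75 + 3 = 50.7.
Round up.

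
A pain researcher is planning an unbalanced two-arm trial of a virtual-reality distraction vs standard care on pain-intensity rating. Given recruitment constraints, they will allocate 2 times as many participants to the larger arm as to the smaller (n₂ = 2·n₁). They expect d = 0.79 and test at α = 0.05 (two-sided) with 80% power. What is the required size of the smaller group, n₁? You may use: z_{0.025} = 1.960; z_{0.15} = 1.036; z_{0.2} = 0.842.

n₁ = 19

With allocation ratio k = n₂/n₁ = 2, Var(x̄₁−x̄₂) = σ²(1/n₁ + 1/(k·n₁)) = σ²·(k+1)/(k·n₁).
So n₁ = (1 + 1/k)·((z_{α/2} + z_β)/d)² = 1.500 × (2.802/0.79)².
n₁ = 1.500 × 12.58 = 18.9.
Round up: n₁ = 19, giving n₂ = 2 × 19 = 38.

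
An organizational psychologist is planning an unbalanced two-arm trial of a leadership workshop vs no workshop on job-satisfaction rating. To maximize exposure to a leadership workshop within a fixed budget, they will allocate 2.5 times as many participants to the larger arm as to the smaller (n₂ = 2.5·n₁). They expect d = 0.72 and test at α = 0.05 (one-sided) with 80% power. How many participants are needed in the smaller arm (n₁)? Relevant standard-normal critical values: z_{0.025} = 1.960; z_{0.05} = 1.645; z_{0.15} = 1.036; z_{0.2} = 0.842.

n₁ = 17

With allocation ratio k = n₂/n₁ = 2.5, Var(x̄₁−x̄₂) = σ²(1/n₁ + 1/(k·n₁)) = σ²·(k+1)/(k·n₁).
So n₁ = (1 + 1/k)·((z_{α} + z_β)/d)² = 1.400 × (2.487/0.72)².
n₁ = 1.400 × 11.93 = 16.7.
Round up: n₁ = 17, giving n₂ = ⌈2.5 × 17⌉ = ⌈42.5⌉ = 43.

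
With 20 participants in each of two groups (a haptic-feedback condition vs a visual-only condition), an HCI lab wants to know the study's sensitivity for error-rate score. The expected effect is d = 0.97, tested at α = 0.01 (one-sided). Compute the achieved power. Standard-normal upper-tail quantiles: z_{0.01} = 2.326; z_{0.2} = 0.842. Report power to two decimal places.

power ≈ 0.77

For two equal groups, power = Φ(d·√(n/2) − z_{α}).
d·√(n/2) = 0.97 × √(20/2) = 0.97 × 3.162 = 3.067.
z_β = 3.067 − 2.326 = 0.741.
Power = Φ(0.741) = 0.771.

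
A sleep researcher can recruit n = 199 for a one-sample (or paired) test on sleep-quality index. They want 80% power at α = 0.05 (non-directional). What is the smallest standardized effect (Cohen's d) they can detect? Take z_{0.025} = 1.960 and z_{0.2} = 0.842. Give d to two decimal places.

For a single sample (or paired design) of n = 199: d_min = (z_{α/2} + z_β)/√n.
z-sum = 1.960 + 0.842 = 2.802.
d_min = 2.802 / √199 = 2.802 / 14.107 = 0.199.

d_min ≈ 0.20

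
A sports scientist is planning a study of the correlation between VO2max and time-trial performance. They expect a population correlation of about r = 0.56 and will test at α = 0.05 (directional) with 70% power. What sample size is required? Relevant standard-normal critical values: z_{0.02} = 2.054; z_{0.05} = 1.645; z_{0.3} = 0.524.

Fisher's z: C = ½·ln((1+r)/(1−r)) = ½·ln(3.5455) = 0.6328.
n = ((z_{α} + z_β)/C)² + 3.
(1.645 + 0.524) / 0.6328 = 2.169 / 0.6328 = 3.428.
n = 3.428² + 3 = 11.75 + 3 = 14.7.
Round up.

n = 15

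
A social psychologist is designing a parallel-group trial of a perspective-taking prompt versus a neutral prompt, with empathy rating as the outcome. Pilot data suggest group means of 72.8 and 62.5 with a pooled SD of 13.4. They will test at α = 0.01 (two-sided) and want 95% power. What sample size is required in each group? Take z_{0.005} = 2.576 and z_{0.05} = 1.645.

Cohen's d = |M₁ − M₂| / SD_pooled = |72.8 − 62.5| / 13.4 = 10.3 / 13.4 = 0.769.
For two independent groups with equal n: n = 2·((z_{α/2} + z_β) / d)².
z_{α/2} + z_β = 2.576 + 1.645 = 4.221.
n = 2 × (4.221 / 0.769)² = 2 × 5.489² = 2 × 30.13 = 60.3.
Round up to the next whole participant.

n = 61 per group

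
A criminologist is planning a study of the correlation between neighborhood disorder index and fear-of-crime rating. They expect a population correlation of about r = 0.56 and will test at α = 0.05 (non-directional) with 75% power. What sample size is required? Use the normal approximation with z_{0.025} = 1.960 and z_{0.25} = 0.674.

n = 21

Fisher's z: C = ½·ln((1+r)/(1−r)) = ½·ln(3.5455) = 0.6328.
n = ((z_{α/2} + z_β)/C)² + 3.
(1.960 + 0.674) / 0.6328 = 2.634 / 0.6328 = 4.162.
n = 4.162² + 3 = 17.33 + 3 = 20.3.
Round up.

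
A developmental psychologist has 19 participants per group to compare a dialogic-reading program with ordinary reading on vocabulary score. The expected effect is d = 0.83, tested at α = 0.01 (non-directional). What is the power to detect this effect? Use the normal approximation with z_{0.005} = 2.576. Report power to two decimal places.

power ≈ 0.49

For two equal groups, power = Φ(d·√(n/2) − z_{α/2}).
d·√(n/2) = 0.83 × √(19/2) = 0.83 × 3.082 = 2.558.
z_β = 2.558 − 2.576 = -0.018.
Power = Φ(-0.018) = 0.493.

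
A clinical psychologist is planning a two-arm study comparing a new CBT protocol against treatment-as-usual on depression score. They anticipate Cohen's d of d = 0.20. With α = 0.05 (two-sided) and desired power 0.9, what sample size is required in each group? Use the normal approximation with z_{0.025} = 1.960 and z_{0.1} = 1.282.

For two independent groups with equal n: n = 2·((z_{α/2} + z_β) / d)².
z_{α/2} + z_β = 1.960 + 1.282 = 3.242.
n = 2 × (3.242 / 0.20)² = 2 × 16.210² = 2 × 262.76 = 525.5.
Round up to the next whole participant.

n = 526 per group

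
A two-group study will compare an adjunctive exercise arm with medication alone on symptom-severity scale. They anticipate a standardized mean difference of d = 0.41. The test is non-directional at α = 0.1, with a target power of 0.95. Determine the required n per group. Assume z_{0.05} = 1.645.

n = 129 per group

For two independent groups with equal n: n = 2·((z_{α/2} + z_β) / d)².
z_{α/2} + z_β = 1.645 + 1.645 = 3.290.
n = 2 × (3.290 / 0.41)² = 2 × 8.024² = 2 × 64.39 = 128.8.
Round up to the next whole participant.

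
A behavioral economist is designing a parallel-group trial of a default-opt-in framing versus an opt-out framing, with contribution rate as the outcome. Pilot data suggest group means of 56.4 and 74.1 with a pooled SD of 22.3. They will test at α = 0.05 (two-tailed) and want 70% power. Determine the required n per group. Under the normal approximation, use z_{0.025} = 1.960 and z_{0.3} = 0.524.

n = 20 per group

Cohen's d = |M₁ − M₂| / SD_pooled = |56.4 − 74.1| / 22.3 = 17.7 / 22.3 = 0.794.
For two independent groups with equal n: n = 2·((z_{α/2} + z_β) / d)².
z_{α/2} + z_β = 1.960 + 0.524 = 2.484.
n = 2 × (2.484 / 0.794)² = 2 × 3.128² = 2 × 9.79 = 19.6.
Round up to the next whole participant.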